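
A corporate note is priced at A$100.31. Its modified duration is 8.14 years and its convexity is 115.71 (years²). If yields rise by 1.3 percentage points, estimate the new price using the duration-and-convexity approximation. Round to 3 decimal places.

Duration effect: -D_mod·Δy = -8.14 × (+0.013) = -0.105820
Convexity effect: ½·C·(Δy)² = 0.5 × 115.71 × (0.013)² = +0.009777495
ΔP/P ≈ -0.105820 + 0.009777495 = -0.096042505
New price ≈ 100.31 × (1 - 0.096042505) = 90.67597632345.

A$90.676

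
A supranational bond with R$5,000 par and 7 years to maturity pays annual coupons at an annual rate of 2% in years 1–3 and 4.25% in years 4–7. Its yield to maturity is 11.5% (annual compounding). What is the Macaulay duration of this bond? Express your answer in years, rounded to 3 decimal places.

Periodic yield y = 0.115. Discount each cash flow and weight by its year:
  t   CF        PV=CF/(1+0.115)^t    t·PV
  1       100.00        89.6861        89.6861
  2       100.00        80.4360       160.8719
  3       100.00        72.1399       216.4196
  4       212.50       137.4863       549.9453
  5       212.50       123.3061       616.5306
  6       212.50       110.5884       663.5306
  7     5,212.50     2,432.8873    17,030.2113
  Σ                  3,046.5301    19,327.1954
Price P = Σ PV = 3,046.5301.
Macaulay duration = Σ(t·PV) / P = 19,327.1954 / 3,046.5301 = 6.34400 years.

6.344 years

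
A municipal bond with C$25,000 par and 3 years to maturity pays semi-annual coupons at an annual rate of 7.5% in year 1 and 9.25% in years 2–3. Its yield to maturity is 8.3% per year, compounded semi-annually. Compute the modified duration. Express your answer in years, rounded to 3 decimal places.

Periodic yield y = 0.0415. First find Macaulay duration:
  t   CF        PV=CF/(1+0.0415)^t    t·PV
  1       937.50       900.1440       900.1440
  2       937.50       864.2765     1,728.5531
  3     1,156.25     1,023.4672     3,070.4016
  4     1,156.25       982.6857     3,930.7429
  5     1,156.25       943.5293     4,717.6463
  6    26,156.25    20,493.6745   122,962.0470
  Σ                 25,207.7772   137,309.5349
P = 25,207.7772; Macaulay duration = 137,309.5349 / 25,207.7772 = 5.44711 half-year periods = 2.72355 years.
Modified duration = D_Mac / (1 + y) = 2.72355 / 1.0415 = 2.61503 years.

2.615 years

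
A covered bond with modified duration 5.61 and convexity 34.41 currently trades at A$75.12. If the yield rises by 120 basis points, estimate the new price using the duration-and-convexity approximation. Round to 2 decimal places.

Duration effect: -D_mod·Δy = -5.61 × (+0.012) = -0.067320
Convexity effect: ½·C·(Δy)² = 0.5 × 34.41 × (0.012)² = +0.00247752
ΔP/P ≈ -0.067320 + 0.00247752 = -0.06484248
New price ≈ 75.12 × (1 - 0.06484248) = 70.2490329024.

A$70.25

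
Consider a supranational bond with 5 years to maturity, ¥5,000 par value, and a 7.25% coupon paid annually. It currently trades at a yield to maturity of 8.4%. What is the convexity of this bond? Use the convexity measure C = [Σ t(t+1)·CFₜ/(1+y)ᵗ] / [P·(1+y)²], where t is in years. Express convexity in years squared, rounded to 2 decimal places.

With y = 0.084:
  t   CF        PV=CF/(1+0.084)^t    t·PV        t(t+1)·PV
  1       362.50       334.4096       334.4096         668.8192
  2       362.50       308.4959       616.9919       1,850.9756
  3       362.50       284.5903       853.7710       3,415.0842
  4       362.50       262.5372     1,050.1489       5,250.7444
  5     5,362.50     3,582.7862    17,913.9311     107,483.5864
  Σ                  4,772.8193    20,769.2524     118,669.2097
P = 4,772.8193.
Convexity = Σ t(t+1)·PV / [P·(1+y)²] = 118,669.2097 / (4,772.8193 × 1.175056) = 21.15946.

21.16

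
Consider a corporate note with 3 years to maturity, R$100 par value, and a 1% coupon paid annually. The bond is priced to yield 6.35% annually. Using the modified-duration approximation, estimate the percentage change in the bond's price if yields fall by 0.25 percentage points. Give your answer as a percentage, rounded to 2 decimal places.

Periodic yield y = 0.0635. Modified duration first:
  t   CF        PV=CF/(1+0.0635)^t    t·PV
  1         1.00         0.9403         0.9403
  2         1.00         0.8841         1.7683
  3       101.00        83.9670       251.9011
  Σ                     85.7915       254.6097
P = 85.7915; D_Mac = 2.96777 yrs; D_mod = 2.96777/(1+0.0635) = 2.79057 yrs.
ΔP/P ≈ -D_mod · Δy = -2.79057 × (-0.0025) = +0.006976 = +0.6976%.

+0.70%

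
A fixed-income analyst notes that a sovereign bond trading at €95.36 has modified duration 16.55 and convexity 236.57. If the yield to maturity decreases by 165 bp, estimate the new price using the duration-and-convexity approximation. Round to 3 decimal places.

€124.471

Duration effect: -D_mod·Δy = -16.55 × (-0.0165) = +0.273075
Convexity effect: ½·C·(Δy)² = 0.5 × 236.57 × (-0.0165)² = +0.03220309125
ΔP/P ≈ +0.273075 + 0.03220309125 = +0.30527809125
New price ≈ 95.36 × (1 + 0.30527809125) = 124.4713187816.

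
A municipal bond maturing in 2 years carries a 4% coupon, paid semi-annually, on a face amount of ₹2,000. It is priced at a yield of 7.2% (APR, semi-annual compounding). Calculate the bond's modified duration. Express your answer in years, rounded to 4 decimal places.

1.8725 years

Periodic yield y = 0.036. First find Macaulay duration:
  t   CF        PV=CF/(1+0.036)^t    t·PV
  1        40.00        38.6100        38.6100
  2        40.00        37.2684        74.5368
  3        40.00        35.9733       107.9200
  4     2,040.00     1,770.8882     7,083.5528
  Σ                  1,882.7400     7,304.6196
P = 1,882.7400; Macaulay duration = 7,304.6196 / 1,882.7400 = 3.87978 half-year periods = 1.93989 years.
Modified duration = D_Mac / (1 + y) = 1.93989 / 1.036 = 1.87248 years.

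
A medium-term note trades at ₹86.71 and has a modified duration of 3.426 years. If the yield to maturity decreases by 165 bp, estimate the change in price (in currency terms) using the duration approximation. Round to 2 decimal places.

Duration approximation: ΔP/P ≈ -D_mod · Δy = -3.426 × (-0.0165) = +0.056529.
ΔP ≈ 86.71 × (+0.056529) = +4.90162959.

+₹4.90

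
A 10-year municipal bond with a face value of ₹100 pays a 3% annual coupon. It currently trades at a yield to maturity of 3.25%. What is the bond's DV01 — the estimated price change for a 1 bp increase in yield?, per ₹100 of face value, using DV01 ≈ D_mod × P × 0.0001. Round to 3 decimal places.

Periodic yield y = 0.0325.
  t   CF        PV=CF/(1+0.0325)^t    t·PV
  1         3.00         2.9056         2.9056
  2         3.00         2.8141         5.6282
  3         3.00         2.7255         8.1766
  4         3.00         2.6397        10.5590
  5         3.00         2.5566        12.7832
  6         3.00         2.4762        14.8570
  7         3.00         2.3982        16.7876
  8         3.00         2.3227        18.5819
  9         3.00         2.2496        20.2467
  10      103.00        74.8060       748.0603
  Σ                     97.8944       858.5861
P = 97.8944; D_Mac = 8.77053 yrs; D_mod = 8.49446 yrs.
DV01 ≈ 8.49446 × 97.8944 × 0.0001 = 0.083156.

₹0.083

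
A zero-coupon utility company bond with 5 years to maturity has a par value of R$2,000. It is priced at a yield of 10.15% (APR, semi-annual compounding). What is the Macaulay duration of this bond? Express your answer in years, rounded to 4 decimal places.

A zero-coupon bond has a single cash flow at maturity, so its Macaulay duration equals its maturity: 5 years.
(Equivalently: 10 semi-annual periods ÷ 2 = 5 years.)

5.0000 years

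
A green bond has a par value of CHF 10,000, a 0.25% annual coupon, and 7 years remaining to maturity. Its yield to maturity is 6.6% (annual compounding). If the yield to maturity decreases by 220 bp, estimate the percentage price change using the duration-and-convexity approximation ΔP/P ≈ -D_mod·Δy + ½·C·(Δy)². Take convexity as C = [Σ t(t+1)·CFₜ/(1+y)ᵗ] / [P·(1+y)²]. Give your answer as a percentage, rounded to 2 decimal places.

+15.48%

With y = 0.066:
  t   CF        PV=CF/(1+0.066)^t    t·PV        t(t+1)·PV
  1        25.00        23.4522        23.4522          46.9043
  2        25.00        22.0001        44.0003         132.0009
  3        25.00        20.6380        61.9141         247.6564
  4        25.00        19.3603        77.4410         387.2052
  5        25.00        18.1616        90.8080         544.8478
  6        25.00        17.0371       102.2229         715.5600
  7    10,025.00     6,408.9067    44,862.3468     358,898.7746
  Σ                  6,529.5560    45,262.1853     360,972.9493
P = 6,529.5560; D_Mac = 6.93189 yrs; D_mod = 6.50271 yrs; C = 48.64930.
Duration effect: -6.50271 × (-0.022) = +0.143060
Convexity effect: 0.5 × 48.64930 × (-0.022)² = +0.0117731
ΔP/P ≈ +0.143060 + 0.0117731 = +0.154833 = +15.4833%.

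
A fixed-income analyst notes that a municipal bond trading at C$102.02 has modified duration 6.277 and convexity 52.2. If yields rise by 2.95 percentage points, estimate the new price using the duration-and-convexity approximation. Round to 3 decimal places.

Duration effect: -D_mod·Δy = -6.277 × (+0.0295) = -0.1851715
Convexity effect: ½·C·(Δy)² = 0.5 × 52.2 × (0.0295)² = +0.022713525
ΔP/P ≈ -0.1851715 + 0.022713525 = -0.162457975
New price ≈ 102.02 × (1 - 0.162457975) = 85.4460373905.

C$85.446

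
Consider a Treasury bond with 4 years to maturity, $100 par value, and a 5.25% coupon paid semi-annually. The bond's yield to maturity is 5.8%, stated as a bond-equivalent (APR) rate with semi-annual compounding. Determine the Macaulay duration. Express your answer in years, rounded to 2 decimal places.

Periodic yield y = 0.029. Discount each cash flow and weight by its period:
  t   CF        PV=CF/(1+0.029)^t    t·PV
  1        2.625         2.5510         2.5510
  2        2.625         2.4791         4.9583
  3        2.625         2.4093         7.2278
  4        2.625         2.3414         9.3654
  5        2.625         2.2754        11.3769
  6        2.625         2.2112        13.2675
  7        2.625         2.1489        15.0425
  8      102.625        81.6451       653.1609
  Σ                     98.0614       716.9502
Price P = Σ PV = 98.0614.
Macaulay duration = Σ(t·PV) / P = 716.9502 / 98.0614 = 7.31124 half-year periods.
In years: 7.31124 / 2 = 3.65562 years.

3.66 years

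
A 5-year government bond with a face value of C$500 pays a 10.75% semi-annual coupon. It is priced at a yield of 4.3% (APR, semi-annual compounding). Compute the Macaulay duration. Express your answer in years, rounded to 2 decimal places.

4.13 years

Periodic yield y = 0.0215. Discount each cash flow and weight by its period:
  t   CF        PV=CF/(1+0.0215)^t    t·PV
  1       26.875        26.3093        26.3093
  2       26.875        25.7556        51.5112
  3       26.875        25.2135        75.6405
  4       26.875        24.6828        98.7313
  5       26.875        24.1633       120.8166
  6       26.875        23.6547       141.9285
  7       26.875        23.1569       162.0981
  8       26.875        22.6695       181.3558
  9       26.875        22.1923       199.7311
  10     526.875       425.9159     4,259.1593
  Σ                    643.7140     5,317.2818
Price P = Σ PV = 643.7140.
Macaulay duration = Σ(t·PV) / P = 5,317.2818 / 643.7140 = 8.26032 half-year periods.
In years: 8.26032 / 2 = 4.13016 years.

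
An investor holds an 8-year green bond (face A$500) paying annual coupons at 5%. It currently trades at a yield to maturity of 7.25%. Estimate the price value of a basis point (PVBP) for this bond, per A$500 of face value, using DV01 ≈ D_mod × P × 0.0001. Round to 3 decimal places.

A$0.270

Periodic yield y = 0.0725.
  t   CF        PV=CF/(1+0.0725)^t    t·PV
  1        25.00        23.3100        23.3100
  2        25.00        21.7343        43.4686
  3        25.00        20.2651        60.7952
  4        25.00        18.8952        75.5807
  5        25.00        17.6179        88.0894
  6        25.00        16.4269        98.5615
  7        25.00        15.3165       107.2153
  8       525.00       299.9031     2,399.2245
  Σ                    433.4689     2,896.2452
P = 433.4689; D_Mac = 6.68155 yrs; D_mod = 6.22989 yrs.
DV01 ≈ 6.22989 × 433.4689 × 0.0001 = 0.270046.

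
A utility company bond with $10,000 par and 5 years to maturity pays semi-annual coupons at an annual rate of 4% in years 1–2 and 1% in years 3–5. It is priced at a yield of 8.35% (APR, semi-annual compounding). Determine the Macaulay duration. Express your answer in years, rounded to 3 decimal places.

Periodic yield y = 0.04175. Discount each cash flow and weight by its period:
  t   CF        PV=CF/(1+0.04175)^t    t·PV
  1       200.00       191.9846       191.9846
  2       200.00       184.2905       368.5810
  3       200.00       176.9047       530.7142
  4       200.00       169.8150       679.2599
  5        50.00        40.7523       203.7617
  6        50.00        39.1191       234.7147
  7        50.00        37.5513       262.8594
  8        50.00        36.0464       288.3712
  9        50.00        34.6018       311.4160
  10   10,050.00     6,676.2251    66,762.2509
  Σ                  7,587.2909    69,833.9135
Price P = Σ PV = 7,587.2909.
Macaulay duration = Σ(t·PV) / P = 69,833.9135 / 7,587.2909 = 9.20406 half-year periods.
In years: 9.20406 / 2 = 4.60203 years.

4.602 years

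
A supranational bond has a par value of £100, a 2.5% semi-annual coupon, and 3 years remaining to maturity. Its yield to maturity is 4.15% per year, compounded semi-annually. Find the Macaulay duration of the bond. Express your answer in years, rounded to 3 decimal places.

2.906 years

Periodic yield y = 0.02075. Discount each cash flow and weight by its period:
  t   CF        PV=CF/(1+0.02075)^t    t·PV
  1         1.25         1.2246         1.2246
  2         1.25         1.1997         2.3994
  3         1.25         1.1753         3.5259
  4         1.25         1.1514         4.6057
  5         1.25         1.1280         5.6401
  6       101.25        89.5115       537.0688
  Σ                     95.3905       554.4645
Price P = Σ PV = 95.3905.
Macaulay duration = Σ(t·PV) / P = 554.4645 / 95.3905 = 5.81258 half-year periods.
In years: 5.81258 / 2 = 2.90629 years.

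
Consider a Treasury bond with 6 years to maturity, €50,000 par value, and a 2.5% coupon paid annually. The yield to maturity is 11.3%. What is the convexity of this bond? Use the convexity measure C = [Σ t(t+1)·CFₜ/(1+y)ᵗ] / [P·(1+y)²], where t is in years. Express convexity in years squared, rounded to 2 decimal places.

With y = 0.113:
  t   CF        PV=CF/(1+0.113)^t    t·PV        t(t+1)·PV
  1     1,250.00     1,123.0907     1,123.0907       2,246.1815
  2     1,250.00     1,009.0663     2,018.1325       6,054.3976
  3     1,250.00       906.6184     2,719.8551      10,879.4206
  4     1,250.00       814.5718     3,258.2871      16,291.4354
  5     1,250.00       731.8704     3,659.3521      21,956.1124
  6    51,250.00    26,960.1860   161,761.1159   1,132,327.8110
  Σ                 31,545.4035   174,539.8334   1,189,755.3585
P = 31,545.4035.
Convexity = Σ t(t+1)·PV / [P·(1+y)²] = 1,189,755.3585 / (31,545.4035 × 1.238769) = 30.44607.

30.45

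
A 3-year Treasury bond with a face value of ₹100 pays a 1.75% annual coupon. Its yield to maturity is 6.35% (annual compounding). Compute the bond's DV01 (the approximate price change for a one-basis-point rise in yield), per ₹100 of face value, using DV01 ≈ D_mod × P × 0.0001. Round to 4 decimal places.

Periodic yield y = 0.0635.
  t   CF        PV=CF/(1+0.0635)^t    t·PV
  1         1.75         1.6455         1.6455
  2         1.75         1.5473         3.0945
  3       101.75        84.5906       253.7717
  Σ                     87.7833       258.5117
P = 87.7833; D_Mac = 2.94488 yrs; D_mod = 2.76905 yrs.
DV01 ≈ 2.76905 × 87.7833 × 0.0001 = 0.024308.

₹0.0243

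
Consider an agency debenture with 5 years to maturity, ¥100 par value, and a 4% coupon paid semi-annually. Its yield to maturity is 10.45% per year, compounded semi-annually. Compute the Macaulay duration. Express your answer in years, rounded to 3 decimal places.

Periodic yield y = 0.05225. Discount each cash flow and weight by its period:
  t   CF        PV=CF/(1+0.05225)^t    t·PV
  1         2.00         1.9007         1.9007
  2         2.00         1.8063         3.6126
  3         2.00         1.7166         5.1498
  4         2.00         1.6314         6.5255
  5         2.00         1.5504         7.7518
  6         2.00         1.4734         8.8403
  7         2.00         1.4002         9.8016
  8         2.00         1.3307        10.6456
  9         2.00         1.2646        11.3816
  10      102.00        61.2930       612.9299
  Σ                     75.3673       678.5394
Price P = Σ PV = 75.3673.
Macaulay duration = Σ(t·PV) / P = 678.5394 / 75.3673 = 9.00310 half-year periods.
In years: 9.00310 / 2 = 4.50155 years.

4.502 years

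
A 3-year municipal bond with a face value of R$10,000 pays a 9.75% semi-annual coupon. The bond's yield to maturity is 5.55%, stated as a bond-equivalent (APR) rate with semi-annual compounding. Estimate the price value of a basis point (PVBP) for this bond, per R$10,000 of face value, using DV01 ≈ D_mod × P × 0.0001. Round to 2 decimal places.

Periodic yield y = 0.02775.
  t   CF        PV=CF/(1+0.02775)^t    t·PV
  1       487.50       474.3371       474.3371
  2       487.50       461.5297       923.0594
  3       487.50       449.0681     1,347.2042
  4       487.50       436.9429     1,747.7716
  5       487.50       425.1451     2,125.7256
  6    10,487.50     8,899.1200    53,394.7198
  Σ                 11,146.1429    60,012.8176
P = 11,146.1429; D_Mac = 5.38418 half-year periods = 2.69209 yrs; D_mod = 2.61940 yrs.
DV01 ≈ 2.61940 × 11,146.1429 × 0.0001 = 2.919621.

R$2.92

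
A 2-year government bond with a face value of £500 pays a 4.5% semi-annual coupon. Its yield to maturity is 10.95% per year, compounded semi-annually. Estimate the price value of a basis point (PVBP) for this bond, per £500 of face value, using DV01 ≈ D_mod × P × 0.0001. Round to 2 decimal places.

£0.08

Periodic yield y = 0.05475.
  t   CF        PV=CF/(1+0.05475)^t    t·PV
  1        11.25        10.6660        10.6660
  2        11.25        10.1124        20.2248
  3        11.25         9.5875        28.7624
  4       511.25       413.0810     1,652.3239
  Σ                    443.4469     1,711.9771
P = 443.4469; D_Mac = 3.86061 half-year periods = 1.93031 yrs; D_mod = 1.83011 yrs.
DV01 ≈ 1.83011 × 443.4469 × 0.0001 = 0.081156.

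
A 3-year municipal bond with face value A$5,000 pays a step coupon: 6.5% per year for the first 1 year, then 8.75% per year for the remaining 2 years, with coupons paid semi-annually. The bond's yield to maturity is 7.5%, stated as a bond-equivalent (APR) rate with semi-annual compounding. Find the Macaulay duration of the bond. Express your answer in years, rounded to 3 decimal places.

2.750 years

Periodic yield y = 0.0375. Discount each cash flow and weight by its period:
  t   CF        PV=CF/(1+0.0375)^t    t·PV
  1       162.50       156.6265       156.6265
  2       162.50       150.9653       301.9306
  3       218.75       195.8771       587.6314
  4       218.75       188.7972       755.1890
  5       218.75       181.9732       909.8662
  6     5,218.75     4,184.4450    25,106.6698
  Σ                  5,058.6844    27,817.9135
Price P = Σ PV = 5,058.6844.
Macaulay duration = Σ(t·PV) / P = 27,817.9135 / 5,058.6844 = 5.49904 half-year periods.
In years: 5.49904 / 2 = 2.74952 years.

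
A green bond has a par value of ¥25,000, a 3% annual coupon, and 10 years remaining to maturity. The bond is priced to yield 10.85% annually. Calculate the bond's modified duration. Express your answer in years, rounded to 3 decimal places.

Periodic yield y = 0.1085. First find Macaulay duration:
  t   CF        PV=CF/(1+0.1085)^t    t·PV
  1       750.00       676.5900       676.5900
  2       750.00       610.3653     1,220.7307
  3       750.00       550.6228     1,651.8683
  4       750.00       496.7278     1,986.9112
  5       750.00       448.1081     2,240.5404
  6       750.00       404.2473     2,425.4835
  7       750.00       364.6795     2,552.7567
  8       750.00       328.9847     2,631.8775
  9       750.00       296.7837     2,671.0529
  10   25,750.00     9,192.2168    91,922.1680
  Σ                 13,369.3259   109,979.9793
P = 13,369.3259; Macaulay duration = 109,979.9793 / 13,369.3259 = 8.22629 years.
Modified duration = D_Mac / (1 + y) = 8.22629 / 1.1085 = 7.42110 years.

7.421 years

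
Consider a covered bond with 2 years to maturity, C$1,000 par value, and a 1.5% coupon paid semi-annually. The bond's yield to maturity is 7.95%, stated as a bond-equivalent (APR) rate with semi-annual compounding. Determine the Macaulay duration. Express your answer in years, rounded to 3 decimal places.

1.976 years

Periodic yield y = 0.03975. Discount each cash flow and weight by its period:
  t   CF        PV=CF/(1+0.03975)^t    t·PV
  1         7.50         7.2133         7.2133
  2         7.50         6.9375        13.8750
  3         7.50         6.6723        20.0168
  4     1,007.50       862.0438     3,448.1752
  Σ                    882.8669     3,489.2804
Price P = Σ PV = 882.8669.
Macaulay duration = Σ(t·PV) / P = 3,489.2804 / 882.8669 = 3.95222 half-year periods.
In years: 3.95222 / 2 = 1.97611 years.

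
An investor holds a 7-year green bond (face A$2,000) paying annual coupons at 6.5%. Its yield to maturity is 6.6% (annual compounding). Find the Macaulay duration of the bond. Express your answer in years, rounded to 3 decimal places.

Periodic yield y = 0.066. Discount each cash flow and weight by its year:
  t   CF        PV=CF/(1+0.066)^t    t·PV
  1       130.00       121.9512       121.9512
  2       130.00       114.4008       228.8015
  3       130.00       107.3178       321.9534
  4       130.00       100.6734       402.6934
  5       130.00        94.4403       472.2015
  6       130.00        88.5931       531.5589
  7     2,130.00     1,361.6929     9,531.8502
  Σ                  1,989.0695    11,611.0101
Price P = Σ PV = 1,989.0695.
Macaulay duration = Σ(t·PV) / P = 11,611.0101 / 1,989.0695 = 5.83741 years.

5.837 years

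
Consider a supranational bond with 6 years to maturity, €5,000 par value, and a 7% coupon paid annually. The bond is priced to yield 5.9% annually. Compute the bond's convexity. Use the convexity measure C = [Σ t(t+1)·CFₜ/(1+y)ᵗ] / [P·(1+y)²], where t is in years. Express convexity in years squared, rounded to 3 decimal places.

With y = 0.059:
  t   CF        PV=CF/(1+0.059)^t    t·PV        t(t+1)·PV
  1       350.00       330.5005       330.5005         661.0009
  2       350.00       312.0873       624.1746       1,872.5239
  3       350.00       294.7000       884.1001       3,536.4002
  4       350.00       278.2814     1,113.1257       5,565.6283
  5       350.00       262.7775     1,313.8877       7,883.3262
  6     5,350.00     3,792.9579    22,757.7474     159,304.2315
  Σ                  5,271.3047    27,023.5359     178,823.1111
P = 5,271.3047.
Convexity = Σ t(t+1)·PV / [P·(1+y)²] = 178,823.1111 / (5,271.3047 × 1.121481) = 30.24918.

30.249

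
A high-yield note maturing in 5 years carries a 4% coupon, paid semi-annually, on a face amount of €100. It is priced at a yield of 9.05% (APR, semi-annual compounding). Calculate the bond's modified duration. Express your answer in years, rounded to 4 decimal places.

Periodic yield y = 0.04525. First find Macaulay duration:
  t   CF        PV=CF/(1+0.04525)^t    t·PV
  1         2.00         1.9134         1.9134
  2         2.00         1.8306         3.6612
  3         2.00         1.7513         5.2540
  4         2.00         1.6755         6.7021
  5         2.00         1.6030         8.0149
  6         2.00         1.5336         9.2015
  7         2.00         1.4672        10.2704
  8         2.00         1.4037        11.2295
  9         2.00         1.3429        12.0862
  10      102.00        65.5237       655.2370
  Σ                     80.0449       723.5702
P = 80.0449; Macaulay duration = 723.5702 / 80.0449 = 9.03955 half-year periods = 4.51978 years.
Modified duration = D_Mac / (1 + y) = 4.51978 / 1.04525 = 4.32411 years.

4.3241 years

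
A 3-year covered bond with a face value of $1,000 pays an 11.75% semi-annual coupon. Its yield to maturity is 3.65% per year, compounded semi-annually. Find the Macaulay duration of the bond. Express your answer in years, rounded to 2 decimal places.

2.66 years

Periodic yield y = 0.01825. Discount each cash flow and weight by its period:
  t   CF        PV=CF/(1+0.01825)^t    t·PV
  1        58.75        57.6970        57.6970
  2        58.75        56.6629       113.3259
  3        58.75        55.6474       166.9421
  4        58.75        54.6500       218.6000
  5        58.75        53.6705       268.3526
  6     1,058.75       949.8760     5,699.2559
  Σ                  1,228.2038     6,524.1735
Price P = Σ PV = 1,228.2038.
Macaulay duration = Σ(t·PV) / P = 6,524.1735 / 1,228.2038 = 5.31196 half-year periods.
In years: 5.31196 / 2 = 2.65598 years.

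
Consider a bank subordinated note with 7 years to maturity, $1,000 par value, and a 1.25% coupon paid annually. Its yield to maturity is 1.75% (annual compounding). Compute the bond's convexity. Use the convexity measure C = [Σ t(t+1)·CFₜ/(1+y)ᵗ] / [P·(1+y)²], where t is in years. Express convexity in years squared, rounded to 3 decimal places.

51.430

With y = 0.0175:
  t   CF        PV=CF/(1+0.0175)^t    t·PV        t(t+1)·PV
  1        12.50        12.2850        12.2850          24.5700
  2        12.50        12.0737        24.1474          72.4423
  3        12.50        11.8661        35.5982         142.3928
  4        12.50        11.6620        46.6479         233.2396
  5        12.50        11.4614        57.3070         343.8422
  6        12.50        11.2643        67.5857         473.0998
  7     1,012.50       896.7143     6,277.0003      50,216.0021
  Σ                    967.3268     6,520.5716      51,505.5889
P = 967.3268.
Convexity = Σ t(t+1)·PV / [P·(1+y)²] = 51,505.5889 / (967.3268 × 1.035306) = 51.42950.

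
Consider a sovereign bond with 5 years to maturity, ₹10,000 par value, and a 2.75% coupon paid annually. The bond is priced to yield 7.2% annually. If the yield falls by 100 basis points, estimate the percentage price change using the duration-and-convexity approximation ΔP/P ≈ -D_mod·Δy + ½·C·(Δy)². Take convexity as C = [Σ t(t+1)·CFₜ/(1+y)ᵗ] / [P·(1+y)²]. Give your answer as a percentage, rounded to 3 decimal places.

+4.511%

With y = 0.072:
  t   CF        PV=CF/(1+0.072)^t    t·PV        t(t+1)·PV
  1       275.00       256.5299       256.5299         513.0597
  2       275.00       239.3002       478.6005       1,435.8014
  3       275.00       223.2278       669.6835       2,678.7340
  4       275.00       208.2349       832.9397       4,164.6983
  5    10,275.00     7,257.8486    36,289.2429     217,735.4576
  Σ                  8,185.1414    38,526.9964     226,527.7510
P = 8,185.1414; D_Mac = 4.70694 yrs; D_mod = 4.39081 yrs; C = 24.08273.
Duration effect: -4.39081 × (-0.01) = +0.043908
Convexity effect: 0.5 × 24.08273 × (-0.01)² = +0.0012041
ΔP/P ≈ +0.043908 + 0.0012041 = +0.045112 = +4.5112%.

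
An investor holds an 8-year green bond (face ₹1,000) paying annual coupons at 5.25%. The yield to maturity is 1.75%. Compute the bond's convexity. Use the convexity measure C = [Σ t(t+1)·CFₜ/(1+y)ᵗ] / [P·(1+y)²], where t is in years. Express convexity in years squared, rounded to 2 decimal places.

With y = 0.0175:
  t   CF        PV=CF/(1+0.0175)^t    t·PV        t(t+1)·PV
  1        52.50        51.5971        51.5971         103.1941
  2        52.50        50.7096       101.4193         304.2578
  3        52.50        49.8375       149.5124         598.0497
  4        52.50        48.9803       195.9213         979.6064
  5        52.50        48.1379       240.6895       1,444.1372
  6        52.50        47.3100       283.8599       1,987.0193
  7        52.50        46.4963       325.4741       2,603.7927
  8     1,052.50       916.1082     7,328.8654      65,959.7890
  Σ                  1,259.1769     8,677.3390      73,979.8463
P = 1,259.1769.
Convexity = Σ t(t+1)·PV / [P·(1+y)²] = 73,979.8463 / (1,259.1769 × 1.035306) = 56.74895.

56.75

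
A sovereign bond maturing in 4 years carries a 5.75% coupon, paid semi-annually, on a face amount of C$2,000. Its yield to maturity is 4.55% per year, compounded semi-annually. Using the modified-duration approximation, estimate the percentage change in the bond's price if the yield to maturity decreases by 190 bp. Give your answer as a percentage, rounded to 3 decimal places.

+6.761%

Periodic yield y = 0.02275. Modified duration first:
  t   CF        PV=CF/(1+0.02275)^t    t·PV
  1        57.50        56.2210        56.2210
  2        57.50        54.9704       109.9408
  3        57.50        53.7476       161.2429
  4        57.50        52.5521       210.2083
  5        57.50        51.3831       256.9156
  6        57.50        50.2401       301.4409
  7        57.50        49.1226       343.8583
  8     2,057.50     1,718.6361    13,749.0891
  Σ                  2,086.8731    15,188.9168
P = 2,086.8731; D_Mac = 7.27831 half-year periods = 3.63916 yrs; D_mod = 3.63916/(1+0.02275) = 3.55821 yrs.
ΔP/P ≈ -D_mod · Δy = -3.55821 × (-0.019) = +0.067606 = +6.7606%.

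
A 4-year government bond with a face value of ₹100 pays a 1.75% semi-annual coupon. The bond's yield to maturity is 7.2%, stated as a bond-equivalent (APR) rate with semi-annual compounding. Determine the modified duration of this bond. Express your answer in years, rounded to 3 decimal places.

3.730 years

Periodic yield y = 0.036. First find Macaulay duration:
  t   CF        PV=CF/(1+0.036)^t    t·PV
  1        0.875         0.8446         0.8446
  2        0.875         0.8152         1.6305
  3        0.875         0.7869         2.3608
  4        0.875         0.7596         3.0383
  5        0.875         0.7332         3.6659
  6        0.875         0.7077         4.2462
  7        0.875         0.6831         4.7818
  8      100.875        76.0161       608.1287
  Σ                     81.3464       628.6967
P = 81.3464; Macaulay duration = 628.6967 / 81.3464 = 7.72864 half-year periods = 3.86432 years.
Modified duration = D_Mac / (1 + y) = 3.86432 / 1.036 = 3.73004 years.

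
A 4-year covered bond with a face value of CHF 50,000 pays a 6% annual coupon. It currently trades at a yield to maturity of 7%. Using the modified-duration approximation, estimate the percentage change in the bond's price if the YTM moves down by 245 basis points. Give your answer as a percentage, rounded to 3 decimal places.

Periodic yield y = 0.07. Modified duration first:
  t   CF        PV=CF/(1+0.07)^t    t·PV
  1     3,000.00     2,803.7383     2,803.7383
  2     3,000.00     2,620.3162     5,240.6324
  3     3,000.00     2,448.8936     7,346.6809
  4    53,000.00    40,433.4462   161,733.7850
  Σ                 48,306.3944   177,124.8365
P = 48,306.3944; D_Mac = 3.66670 yrs; D_mod = 3.66670/(1+0.07) = 3.42682 yrs.
ΔP/P ≈ -D_mod · Δy = -3.42682 × (-0.0245) = +0.083957 = +8.3957%.

+8.396%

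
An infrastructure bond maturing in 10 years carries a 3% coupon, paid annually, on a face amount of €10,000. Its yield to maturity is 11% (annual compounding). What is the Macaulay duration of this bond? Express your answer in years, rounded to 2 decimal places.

Periodic yield y = 0.11. Discount each cash flow and weight by its year:
  t   CF        PV=CF/(1+0.11)^t    t·PV
  1       300.00       270.2703       270.2703
  2       300.00       243.4867       486.9735
  3       300.00       219.3574       658.0722
  4       300.00       197.6193       790.4772
  5       300.00       178.0354       890.1770
  6       300.00       160.3923       962.3535
  7       300.00       144.4975     1,011.4827
  8       300.00       130.1779     1,041.4236
  9       300.00       117.2774     1,055.4969
  10   10,300.00     3,627.5001    36,275.0013
  Σ                  5,288.6144    43,441.7281
Price P = Σ PV = 5,288.6144.
Macaulay duration = Σ(t·PV) / P = 43,441.7281 / 5,288.6144 = 8.21420 years.

8.21 years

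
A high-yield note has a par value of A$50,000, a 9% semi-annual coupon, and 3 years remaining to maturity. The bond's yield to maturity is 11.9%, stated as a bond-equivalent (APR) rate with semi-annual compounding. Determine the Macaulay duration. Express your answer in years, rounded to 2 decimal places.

Periodic yield y = 0.0595. Discount each cash flow and weight by its period:
  t   CF        PV=CF/(1+0.0595)^t    t·PV
  1     2,250.00     2,123.6432     2,123.6432
  2     2,250.00     2,004.3825     4,008.7649
  3     2,250.00     1,891.8192     5,675.4577
  4     2,250.00     1,785.5774     7,142.3095
  5     2,250.00     1,685.3019     8,426.5095
  6    52,250.00    36,938.6083   221,631.6496
  Σ                 46,429.3325   249,008.3345
Price P = Σ PV = 46,429.3325.
Macaulay duration = Σ(t·PV) / P = 249,008.3345 / 46,429.3325 = 5.36317 half-year periods.
In years: 5.36317 / 2 = 2.68158 years.

2.68 years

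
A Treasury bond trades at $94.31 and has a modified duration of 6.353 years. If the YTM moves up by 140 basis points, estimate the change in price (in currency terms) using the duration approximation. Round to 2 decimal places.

-$8.39

Duration approximation: ΔP/P ≈ -D_mod · Δy = -6.353 × (+0.014) = -0.088942.
ΔP ≈ 94.31 × (-0.088942) = -8.38812002.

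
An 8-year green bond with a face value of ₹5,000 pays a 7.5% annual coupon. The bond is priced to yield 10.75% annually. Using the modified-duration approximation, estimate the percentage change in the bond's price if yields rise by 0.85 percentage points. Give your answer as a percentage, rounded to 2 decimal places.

Periodic yield y = 0.1075. Modified duration first:
  t   CF        PV=CF/(1+0.1075)^t    t·PV
  1       375.00       338.6005       338.6005
  2       375.00       305.7340       611.4681
  3       375.00       276.0578       828.1735
  4       375.00       249.2621       997.0486
  5       375.00       225.0674     1,125.3370
  6       375.00       203.2211     1,219.3268
  7       375.00       183.4954     1,284.4676
  8     5,375.00     2,374.8085    18,998.4678
  Σ                  4,156.2468    25,402.8898
P = 4,156.2468; D_Mac = 6.11198 yrs; D_mod = 6.11198/(1+0.1075) = 5.51872 yrs.
ΔP/P ≈ -D_mod · Δy = -5.51872 × (+0.0085) = -0.046909 = -4.6909%.

-4.69%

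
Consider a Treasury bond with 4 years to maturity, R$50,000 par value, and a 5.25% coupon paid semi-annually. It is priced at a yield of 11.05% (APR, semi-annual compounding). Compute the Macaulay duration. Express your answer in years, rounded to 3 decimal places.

Periodic yield y = 0.05525. Discount each cash flow and weight by its period:
  t   CF        PV=CF/(1+0.05525)^t    t·PV
  1     1,312.50     1,243.7811     1,243.7811
  2     1,312.50     1,178.6601     2,357.3202
  3     1,312.50     1,116.9487     3,350.8461
  4     1,312.50     1,058.4683     4,233.8733
  5     1,312.50     1,003.0498     5,015.2491
  6     1,312.50       950.5329     5,703.1973
  7     1,312.50       900.7656     6,305.3591
  8    51,312.50    33,371.8504   266,974.8031
  Σ                 40,824.0569   295,184.4294
Price P = Σ PV = 40,824.0569.
Macaulay duration = Σ(t·PV) / P = 295,184.4294 / 40,824.0569 = 7.23065 half-year periods.
In years: 7.23065 / 2 = 3.61532 years.

3.615 years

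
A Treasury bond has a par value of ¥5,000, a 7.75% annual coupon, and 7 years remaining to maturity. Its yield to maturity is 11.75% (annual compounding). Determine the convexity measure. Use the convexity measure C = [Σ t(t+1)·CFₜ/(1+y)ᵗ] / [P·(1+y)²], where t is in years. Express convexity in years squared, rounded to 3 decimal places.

With y = 0.1175:
  t   CF        PV=CF/(1+0.1175)^t    t·PV        t(t+1)·PV
  1       387.50       346.7562       346.7562         693.5123
  2       387.50       310.2963       620.5927       1,861.7780
  3       387.50       277.6701       833.0103       3,332.0412
  4       387.50       248.4744       993.8974       4,969.4872
  5       387.50       222.3484     1,111.7421       6,670.4526
  6       387.50       198.9695     1,193.8170       8,356.7191
  7     5,387.50     2,475.4523    17,328.1660     138,625.3283
  Σ                  4,079.9672    22,427.9817     164,509.3187
P = 4,079.9672.
Convexity = Σ t(t+1)·PV / [P·(1+y)²] = 164,509.3187 / (4,079.9672 × 1.248806) = 32.28782.

32.288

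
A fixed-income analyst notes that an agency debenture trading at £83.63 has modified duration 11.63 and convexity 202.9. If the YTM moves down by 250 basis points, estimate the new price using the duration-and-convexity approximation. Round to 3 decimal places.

£113.248

Duration effect: -D_mod·Δy = -11.63 × (-0.025) = +0.290750
Convexity effect: ½·C·(Δy)² = 0.5 × 202.9 × (-0.025)² = +0.06340625
ΔP/P ≈ +0.290750 + 0.06340625 = +0.35415625
New price ≈ 83.63 × (1 + 0.35415625) = 113.2480871875.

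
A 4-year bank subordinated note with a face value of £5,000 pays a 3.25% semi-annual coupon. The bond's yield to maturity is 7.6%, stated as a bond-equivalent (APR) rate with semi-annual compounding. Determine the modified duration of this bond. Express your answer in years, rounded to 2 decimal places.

3.62 years

Periodic yield y = 0.038. First find Macaulay duration:
  t   CF        PV=CF/(1+0.038)^t    t·PV
  1        81.25        78.2755        78.2755
  2        81.25        75.4100       150.8199
  3        81.25        72.6493       217.9478
  4        81.25        69.9897       279.9587
  5        81.25        67.4274       337.1371
  6        81.25        64.9590       389.7539
  7        81.25        62.5809       438.0664
  8     5,081.25     3,770.4374    30,163.4992
  Σ                  4,261.7292    32,055.4586
P = 4,261.7292; Macaulay duration = 32,055.4586 / 4,261.7292 = 7.52170 half-year periods = 3.76085 years.
Modified duration = D_Mac / (1 + y) = 3.76085 / 1.038 = 3.62317 years.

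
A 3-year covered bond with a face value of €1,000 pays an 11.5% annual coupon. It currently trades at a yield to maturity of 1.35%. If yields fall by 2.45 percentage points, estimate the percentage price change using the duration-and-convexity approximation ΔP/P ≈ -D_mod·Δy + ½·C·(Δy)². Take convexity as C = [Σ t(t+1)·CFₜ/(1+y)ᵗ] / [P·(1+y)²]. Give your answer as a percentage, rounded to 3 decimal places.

With y = 0.0135:
  t   CF        PV=CF/(1+0.0135)^t    t·PV        t(t+1)·PV
  1       115.00       113.4682       113.4682         226.9364
  2       115.00       111.9568       223.9135         671.7406
  3     1,115.00     1,071.0349     3,213.1046      12,852.4184
  Σ                  1,296.4598     3,550.4863      13,751.0953
P = 1,296.4598; D_Mac = 2.73860 yrs; D_mod = 2.70212 yrs; C = 10.32597.
Duration effect: -2.70212 × (-0.0245) = +0.066202
Convexity effect: 0.5 × 10.32597 × (-0.0245)² = +0.0030991
ΔP/P ≈ +0.066202 + 0.0030991 = +0.069301 = +6.9301%.

+6.930%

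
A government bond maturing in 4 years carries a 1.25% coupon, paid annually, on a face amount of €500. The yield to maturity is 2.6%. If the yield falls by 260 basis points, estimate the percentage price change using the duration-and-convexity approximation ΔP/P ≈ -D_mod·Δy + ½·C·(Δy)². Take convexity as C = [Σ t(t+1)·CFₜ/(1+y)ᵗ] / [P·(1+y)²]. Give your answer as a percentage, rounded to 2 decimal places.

With y = 0.026:
  t   CF        PV=CF/(1+0.026)^t    t·PV        t(t+1)·PV
  1         6.25         6.0916         6.0916          12.1832
  2         6.25         5.9372        11.8745          35.6235
  3         6.25         5.7868        17.3604          69.4415
  4       506.25       456.8521     1,827.4083       9,137.0413
  Σ                    474.6677     1,862.7348       9,254.2896
P = 474.6677; D_Mac = 3.92429 yrs; D_mod = 3.82485 yrs; C = 18.52075.
Duration effect: -3.82485 × (-0.026) = +0.099446
Convexity effect: 0.5 × 18.52075 × (-0.026)² = +0.0062600
ΔP/P ≈ +0.099446 + 0.0062600 = +0.105706 = +10.5706%.

+10.57%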